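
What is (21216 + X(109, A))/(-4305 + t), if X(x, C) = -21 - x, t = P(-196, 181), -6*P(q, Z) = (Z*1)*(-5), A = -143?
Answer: -126516/24925 ≈ -5.0759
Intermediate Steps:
P(q, Z) = 5*Z/6 (P(q, Z) = -Z*1*(-5)/6 = -Z*(-5)/6 = -(-5)*Z/6 = 5*Z/6)
t = 905/6 (t = (5/6)*181 = 905/6 ≈ 150.83)
(21216 + X(109, A))/(-4305 + t) = (21216 + (-21 - 1*109))/(-4305 + 905/6) = (21216 + (-21 - 109))/(-24925/6) = (21216 - 130)*(-6/24925) = 21086*(-6/24925) = -126516/24925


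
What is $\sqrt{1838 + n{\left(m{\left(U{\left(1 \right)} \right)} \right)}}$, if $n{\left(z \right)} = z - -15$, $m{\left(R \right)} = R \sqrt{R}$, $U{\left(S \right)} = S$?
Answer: $3 \sqrt{206} \approx 43.058$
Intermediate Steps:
$m{\left(R \right)} = R^{\frac{3}{2}}$
$n{\left(z \right)} = 15 + z$ ($n{\left(z \right)} = z + 15 = 15 + z$)
$\sqrt{1838 + n{\left(m{\left(U{\left(1 \right)} \right)} \right)}} = \sqrt{1838 + \left(15 + 1^{\frac{3}{2}}\right)} = \sqrt{1838 + \left(15 + 1\right)} = \sqrt{1838 + 16} = \sqrt{1854} = 3 \sqrt{206}$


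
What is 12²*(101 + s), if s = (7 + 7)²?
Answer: 42768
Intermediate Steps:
s = 196 (s = 14² = 196)
12²*(101 + s) = 12²*(101 + 196) = 144*297 = 42768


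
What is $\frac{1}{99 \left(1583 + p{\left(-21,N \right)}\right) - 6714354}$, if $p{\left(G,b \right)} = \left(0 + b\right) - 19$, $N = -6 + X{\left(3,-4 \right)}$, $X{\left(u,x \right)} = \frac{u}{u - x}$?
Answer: $- \frac{7}{45920487} \approx -1.5244 \cdot 10^{-7}$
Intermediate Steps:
$N = - \frac{39}{7}$ ($N = -6 + \frac{3}{3 - -4} = -6 + \frac{3}{3 + 4} = -6 + \frac{3}{7} = - \frac{39}{7} \approx -5.5714$)
$p{\left(G,b \right)} = -19 + b$ ($p{\left(G,b \right)} = b - 19 = -19 + b$)
$\frac{1}{99 \left(1583 + p{\left(-21,N \right)}\right) - 6714354} = \frac{1}{99 \left(1583 - \frac{172}{7}\right) - 6714354} = \frac{1}{99 \cdot \frac{10909}{7} - 6714354} = \frac{1}{\frac{1079991}{7} - 6714354} = \frac{1}{- \frac{45920487}{7}} = - \frac{7}{45920487}$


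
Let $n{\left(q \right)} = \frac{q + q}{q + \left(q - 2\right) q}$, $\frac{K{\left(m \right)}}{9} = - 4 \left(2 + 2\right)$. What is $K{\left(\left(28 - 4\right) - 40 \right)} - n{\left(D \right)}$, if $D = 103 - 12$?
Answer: $- \frac{6481}{45} \approx -144.02$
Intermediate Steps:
$K{\left(m \right)} = -144$ ($K{\left(m \right)} = 9 \left(- 4 \left(2 + 2\right)\right) = 9 \left(\left(-4\right) 4\right) = 9 \left(-16\right) = -144$)
$D = 91$
$n{\left(q \right)} = \frac{2 q}{q + q \left(-2 + q\right)}$ ($n{\left(q \right)} = \frac{2 q}{q + \left(-2 + q\right) q} = \frac{2 q}{q + q \left(-2 + q\right)}$)
$K{\left(\left(28 - 4\right) - 40 \right)} - n{\left(D \right)} = -144 - \frac{2}{-1 + 91} = -144 - \frac{2}{90} = -144 - 2 \cdot \frac{1}{90} = -144 - \frac{1}{45} = - \frac{6481}{45}$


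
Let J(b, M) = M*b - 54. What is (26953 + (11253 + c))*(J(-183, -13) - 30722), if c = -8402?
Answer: -846344188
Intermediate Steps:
J(b, M) = -54 + M*b
(26953 + (11253 + c))*(J(-183, -13) - 30722) = (26953 + (11253 - 8402))*((-54 - 13*(-183)) - 30722) = (26953 + 2851)*((-54 + 2379) - 30722) = 29804*(2325 - 30722) = 29804*(-28397) = -846344188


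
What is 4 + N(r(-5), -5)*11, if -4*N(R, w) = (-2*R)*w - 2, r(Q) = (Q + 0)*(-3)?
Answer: -403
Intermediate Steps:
r(Q) = -3*Q (r(Q) = Q*(-3) = -3*Q)
N(R, w) = ½ + R*w/2 (N(R, w) = -((-2*R)*w - 2)/4 = -(-2*R*w - 2)/4 = -(-2 - 2*R*w)/4 = ½ + R*w/2)
4 + N(r(-5), -5)*11 = 4 + (½ + (½)*(-3*(-5))*(-5))*11 = 4 + (½ + (½)*15*(-5))*11 = 4 + (½ - 75/2)*11 = 4 - 37*11 = 4 - 407 = -403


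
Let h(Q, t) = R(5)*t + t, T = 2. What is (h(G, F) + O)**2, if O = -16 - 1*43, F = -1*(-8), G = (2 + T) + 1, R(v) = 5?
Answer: 121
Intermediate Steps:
G = 5 (G = (2 + 2) + 1 = 4 + 1 = 5)
F = 8
h(Q, t) = 6*t (h(Q, t) = 5*t + t = 6*t)
O = -59 (O = -16 - 43 = -59)
(h(G, F) + O)**2 = (6*8 - 59)**2 = (48 - 59)**2 = (-11)**2 = 121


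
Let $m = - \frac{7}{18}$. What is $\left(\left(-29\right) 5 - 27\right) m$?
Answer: $\frac{602}{9} \approx 66.889$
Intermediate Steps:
$m = - \frac{7}{18}$ ($m = \left(-7\right) \frac{1}{18} = - \frac{7}{18} \approx -0.38889$)
$\left(\left(-29\right) 5 - 27\right) m = \left(\left(-29\right) 5 - 27\right) \left(- \frac{7}{18}\right) = \left(-145 - 27\right) \left(- \frac{7}{18}\right) = \left(-172\right) \left(- \frac{7}{18}\right) = \frac{602}{9}$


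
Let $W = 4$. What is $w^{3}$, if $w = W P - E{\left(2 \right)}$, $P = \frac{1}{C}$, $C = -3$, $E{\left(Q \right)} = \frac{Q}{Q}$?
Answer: $- \frac{343}{27} \approx -12.704$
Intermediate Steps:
$E{\left(Q \right)} = 1$
$P = - \frac{1}{3}$ ($P = \frac{1}{-3} = - \frac{1}{3} \approx -0.33333$)
$w = - \frac{7}{3}$ ($w = 4 \left(- \frac{1}{3}\right) - 1 = - \frac{4}{3} - 1 = - \frac{7}{3} \approx -2.3333$)
$w^{3} = \left(- \frac{7}{3}\right)^{3} = - \frac{343}{27}$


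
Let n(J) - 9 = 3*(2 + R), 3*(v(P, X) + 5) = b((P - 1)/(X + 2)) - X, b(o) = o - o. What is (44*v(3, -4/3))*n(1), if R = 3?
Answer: -14432/3 ≈ -4810.7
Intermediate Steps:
b(o) = 0
v(P, X) = -5 - X/3 (v(P, X) = -5 + (0 - X)/3 = -5 + (-X)/3 = -5 - X/3)
n(J) = 24 (n(J) = 9 + 3*(2 + 3) = 9 + 3*5 = 9 + 15 = 24)
(44*v(3, -4/3))*n(1) = (44*(-5 - (-4)/(3*3)))*24 = (44*(-5 - 1/3*(-4/3)))*24 = (44*(-5 + 4/9))*24 = (44*(-41/9))*24 = -1804/9*24 = -14432/3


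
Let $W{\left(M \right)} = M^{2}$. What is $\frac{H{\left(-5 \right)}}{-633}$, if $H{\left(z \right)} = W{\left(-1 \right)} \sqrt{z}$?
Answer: $- \frac{i \sqrt{5}}{633} \approx - 0.0035325 i$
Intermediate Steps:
$H{\left(z \right)} = \sqrt{z}$ ($H{\left(z \right)} = \left(-1\right)^{2} \sqrt{z} = 1 \sqrt{z} = \sqrt{z}$)
$\frac{H{\left(-5 \right)}}{-633} = \frac{\sqrt{-5}}{-633} = i \sqrt{5} \left(- \frac{1}{633}\right) = - \frac{i \sqrt{5}}{633}$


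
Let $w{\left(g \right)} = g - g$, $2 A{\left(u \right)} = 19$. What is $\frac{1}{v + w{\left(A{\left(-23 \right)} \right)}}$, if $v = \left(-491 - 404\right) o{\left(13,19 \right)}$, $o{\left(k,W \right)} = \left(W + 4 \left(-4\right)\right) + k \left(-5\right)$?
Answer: $\frac{1}{55490} \approx 1.8021 \cdot 10^{-5}$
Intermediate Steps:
$A{\left(u \right)} = \frac{19}{2}$ ($A{\left(u \right)} = \frac{1}{2} \cdot 19 = \frac{19}{2}$)
$o{\left(k,W \right)} = -16 + W - 5 k$ ($o{\left(k,W \right)} = \left(W - 16\right) - 5 k = \left(-16 + W\right) - 5 k = -16 + W - 5 k$)
$w{\left(g \right)} = 0$
$v = 55490$ ($v = \left(-491 - 404\right) \left(-16 + 19 - 65\right) = - 895 \left(-16 + 19 - 65\right) = \left(-895\right) \left(-62\right) = 55490$)
$\frac{1}{v + w{\left(A{\left(-23 \right)} \right)}} = \frac{1}{55490 + 0} = \frac{1}{55490}$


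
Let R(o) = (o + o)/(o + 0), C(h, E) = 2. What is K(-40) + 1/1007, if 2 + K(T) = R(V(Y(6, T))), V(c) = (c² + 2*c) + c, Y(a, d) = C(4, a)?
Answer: 1/1007 ≈ 0.00099305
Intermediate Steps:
Y(a, d) = 2
V(c) = c² + 3*c
R(o) = 2 (R(o) = (2*o)/o = 2)
K(T) = 0 (K(T) = -2 + 2 = 0)
K(-40) + 1/1007 = 0 + 1/1007 = 1/1007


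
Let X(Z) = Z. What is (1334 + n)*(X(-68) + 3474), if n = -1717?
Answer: -1304498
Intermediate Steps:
(1334 + n)*(X(-68) + 3474) = (1334 - 1717)*(-68 + 3474) = -383*3406 = -1304498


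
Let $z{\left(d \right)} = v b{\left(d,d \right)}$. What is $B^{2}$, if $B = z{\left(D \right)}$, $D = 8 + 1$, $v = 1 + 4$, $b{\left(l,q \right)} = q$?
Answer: $2025$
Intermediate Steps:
$v = 5$
$D = 9$
$z{\left(d \right)} = 5 d$
$B = 45$ ($B = 5 \cdot 9 = 45$)
$B^{2} = 45^{2} = 2025$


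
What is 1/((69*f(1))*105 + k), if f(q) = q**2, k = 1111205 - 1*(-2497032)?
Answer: 1/3615482 ≈ 2.7659e-7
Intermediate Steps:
k = 3608237 (k = 1111205 + 2497032 = 3608237)
1/((69*f(1))*105 + k) = 1/((69*1**2)*105 + 3608237) = 1/((69*1)*105 + 3608237) = 1/(69*105 + 3608237) = 1/(7245 + 3608237) = 1/3615482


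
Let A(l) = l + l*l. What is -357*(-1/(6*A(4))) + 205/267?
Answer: 39973/10680 ≈ 3.7428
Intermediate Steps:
A(l) = l + l**2
-357*(-1/(6*A(4))) + 205/267 = -357*(-1/(24*(1 + 4))) + 205/267 = -357/((-24*5)) + 205*(1/267) = -357/((-6*20)) + 205/267 = -357/(-120) + 205/267 = -357*(-1/120) + 205/267 = 119/40 + 205/267 = 39973/10680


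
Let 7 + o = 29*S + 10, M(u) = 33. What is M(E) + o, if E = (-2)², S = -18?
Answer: -486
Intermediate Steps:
E = 4
o = -519 (o = -7 + (29*(-18) + 10) = -7 + (-522 + 10) = -7 - 512 = -519)
M(E) + o = 33 - 519 = -486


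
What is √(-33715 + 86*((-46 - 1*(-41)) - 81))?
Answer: 7*I*√839 ≈ 202.76*I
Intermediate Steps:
√(-33715 + 86*((-46 - 1*(-41)) - 81)) = √(-33715 + 86*((-46 + 41) - 81)) = √(-33715 + 86*(-5 - 81)) = √(-33715 + 86*(-86)) = √(-33715 - 7396) = √(-41111) = 7*I*√839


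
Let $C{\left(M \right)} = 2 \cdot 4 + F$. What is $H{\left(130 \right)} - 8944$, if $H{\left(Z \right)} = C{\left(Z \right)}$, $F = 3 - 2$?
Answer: $-8935$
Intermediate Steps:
$F = 1$ ($F = 3 - 2 = 1$)
$C{\left(M \right)} = 9$ ($C{\left(M \right)} = 2 \cdot 4 + 1 = 8 + 1 = 9$)
$H{\left(Z \right)} = 9$
$H{\left(130 \right)} - 8944 = 9 - 8944 = -8935$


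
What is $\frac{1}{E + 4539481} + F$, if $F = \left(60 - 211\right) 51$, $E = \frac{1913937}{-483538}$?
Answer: $- \frac{16903769312942003}{2195009649841} \approx -7701.0$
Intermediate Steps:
$E = - \frac{1913937}{483538}$ ($E = 1913937 \left(- \frac{1}{483538}\right) = - \frac{1913937}{483538} \approx -3.9582$)
$F = -7701$ ($F = \left(-151\right) 51 = -7701$)
$\frac{1}{E + 4539481} + F = \frac{1}{- \frac{1913937}{483538} + 4539481} - 7701 = \frac{1}{\frac{2195009649841}{483538}} - 7701 = \frac{483538}{2195009649841} - 7701 = - \frac{16903769312942003}{2195009649841}$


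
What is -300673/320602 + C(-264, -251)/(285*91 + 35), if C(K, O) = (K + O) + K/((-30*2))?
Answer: -9965221489/10407542425 ≈ -0.95750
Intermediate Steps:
C(K, O) = O + 59*K/60 (C(K, O) = (K + O) + K/(-60) = (K + O) + K*(-1/60) = (K + O) - K/60 = O + 59*K/60)
-300673/320602 + C(-264, -251)/(285*91 + 35) = -300673/320602 + (-251 + (59/60)*(-264))/(285*91 + 35) = -300673*1/320602 + (-251 - 1298/5)/(25935 + 35) = -300673/320602 - 2553/5/25970 = -300673/320602 - 2553/5*1/25970 = -300673/320602 - 2553/129850 = -9965221489/10407542425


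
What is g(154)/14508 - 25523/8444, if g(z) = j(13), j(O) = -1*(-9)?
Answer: -5141829/1701466 ≈ -3.0220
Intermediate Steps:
j(O) = 9
g(z) = 9
g(154)/14508 - 25523/8444 = 9/14508 - 25523/8444 = 9*(1/14508) - 25523*1/8444 = 1/1612 - 25523/8444 = -5141829/1701466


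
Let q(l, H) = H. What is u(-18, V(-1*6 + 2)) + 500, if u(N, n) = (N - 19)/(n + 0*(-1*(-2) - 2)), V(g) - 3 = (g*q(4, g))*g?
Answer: 30537/61 ≈ 500.61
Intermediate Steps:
V(g) = 3 + g³ (V(g) = 3 + (g*g)*g = 3 + g²*g = 3 + g³)
u(N, n) = (-19 + N)/n (u(N, n) = (-19 + N)/(n + 0*(2 - 2)) = (-19 + N)/(n + 0*0) = (-19 + N)/(n + 0) = (-19 + N)/n)
u(-18, V(-1*6 + 2)) + 500 = (-19 - 18)/(3 + (-1*6 + 2)³) + 500 = -37/(3 + (-6 + 2)³) + 500 = -37/(3 + (-4)³) + 500 = -37/(3 - 64) + 500 = -37/(-61) + 500 = -1/61*(-37) + 500 = 37/61 + 500 = 30537/61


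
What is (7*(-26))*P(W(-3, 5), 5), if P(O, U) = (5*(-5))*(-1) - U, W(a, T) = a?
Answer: -3640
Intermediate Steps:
P(O, U) = 25 - U (P(O, U) = -25*(-1) - U = 25 - U)
(7*(-26))*P(W(-3, 5), 5) = (7*(-26))*(25 - 1*5) = -182*(25 - 5) = -182*20 = -3640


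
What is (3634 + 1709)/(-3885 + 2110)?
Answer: -5343/1775 ≈ -3.0101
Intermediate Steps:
(3634 + 1709)/(-3885 + 2110) = 5343/(-1775) = 5343*(-1/1775) = -5343/1775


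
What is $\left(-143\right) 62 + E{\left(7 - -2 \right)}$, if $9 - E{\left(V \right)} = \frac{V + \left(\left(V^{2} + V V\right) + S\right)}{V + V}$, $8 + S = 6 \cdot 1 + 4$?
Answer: $- \frac{159599}{18} \approx -8866.6$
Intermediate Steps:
$S = 2$ ($S = -8 + \left(6 \cdot 1 + 4\right) = -8 + \left(6 + 4\right) = -8 + 10 = 2$)
$E{\left(V \right)} = 9 - \frac{2 + V + 2 V^{2}}{2 V}$ ($E{\left(V \right)} = 9 - \frac{V + \left(\left(V^{2} + V V\right) + 2\right)}{V + V} = 9 - \frac{V + \left(\left(V^{2} + V^{2}\right) + 2\right)}{2 V} = 9 - \left(V + \left(2 V^{2} + 2\right)\right) \frac{1}{2 V} = 9 - \left(V + \left(2 + 2 V^{2}\right)\right) \frac{1}{2 V} = 9 - \left(2 + V + 2 V^{2}\right) \frac{1}{2 V} = 9 - \frac{2 + V + 2 V^{2}}{2 V}$)
$\left(-143\right) 62 + E{\left(7 - -2 \right)} = \left(-143\right) 62 - \left(- \frac{3}{2} + 2 + \frac{1}{7 - -2}\right) = -8866 - \left(\frac{1}{2} + \frac{1}{7 + 2}\right) = -8866 - \frac{11}{18} = - \frac{159599}{18}$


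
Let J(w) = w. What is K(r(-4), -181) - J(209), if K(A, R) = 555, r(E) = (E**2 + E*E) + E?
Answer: 346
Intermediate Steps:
r(E) = E + 2*E**2 (r(E) = (E**2 + E**2) + E = 2*E**2 + E = E + 2*E**2)
K(r(-4), -181) - J(209) = 555 - 1*209 = 555 - 209 = 346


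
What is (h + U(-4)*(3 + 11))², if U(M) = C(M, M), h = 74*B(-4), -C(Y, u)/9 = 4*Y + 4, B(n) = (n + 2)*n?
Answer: 4426816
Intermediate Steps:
B(n) = n*(2 + n) (B(n) = (2 + n)*n = n*(2 + n))
C(Y, u) = -36 - 36*Y (C(Y, u) = -9*(4*Y + 4) = -9*(4 + 4*Y) = -36 - 36*Y)
h = 592 (h = 74*(-4*(2 - 4)) = 74*(-4*(-2)) = 74*8 = 592)
U(M) = -36 - 36*M
(h + U(-4)*(3 + 11))² = (592 + (-36 - 36*(-4))*(3 + 11))² = (592 + (-36 + 144)*14)² = (592 + 108*14)² = (592 + 1512)² = 2104² = 4426816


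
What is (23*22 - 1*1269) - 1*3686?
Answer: -4449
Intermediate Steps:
(23*22 - 1*1269) - 1*3686 = (506 - 1269) - 3686 = -763 - 3686 = -4449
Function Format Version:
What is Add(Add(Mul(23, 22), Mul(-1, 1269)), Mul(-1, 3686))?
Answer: -4449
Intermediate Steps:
Add(Add(Mul(23, 22), Mul(-1, 1269)), Mul(-1, 3686)) = Add(Add(506, -1269), -3686) = Add(-763, -3686) = -4449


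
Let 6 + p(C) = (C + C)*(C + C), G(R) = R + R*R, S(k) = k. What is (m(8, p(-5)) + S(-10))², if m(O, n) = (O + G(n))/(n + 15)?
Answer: 5184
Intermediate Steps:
G(R) = R + R²
p(C) = -6 + 4*C² (p(C) = -6 + (C + C)*(C + C) = -6 + (2*C)*(2*C) = -6 + 4*C²)
m(O, n) = (O + n*(1 + n))/(15 + n) (m(O, n) = (O + n*(1 + n))/(n + 15) = (O + n*(1 + n))/(15 + n))
(m(8, p(-5)) + S(-10))² = ((8 + (-6 + 4*(-5)²)*(1 + (-6 + 4*(-5)²)))/(15 + (-6 + 4*(-5)²)) - 10)² = ((8 + (-6 + 4*25)*(1 + (-6 + 4*25)))/(15 + (-6 + 4*25)) - 10)² = ((8 + (-6 + 100)*(1 + (-6 + 100)))/(15 + (-6 + 100)) - 10)² = ((8 + 94*(1 + 94))/(15 + 94) - 10)² = ((8 + 94*95)/109 - 10)² = ((8 + 8930)/109 - 10)² = ((1/109)*8938 - 10)² = (82 - 10)² = 72² = 5184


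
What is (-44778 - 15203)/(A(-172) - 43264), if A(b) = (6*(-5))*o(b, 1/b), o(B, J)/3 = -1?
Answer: 59981/43174 ≈ 1.3893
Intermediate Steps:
o(B, J) = -3 (o(B, J) = 3*(-1) = -3)
A(b) = 90 (A(b) = (6*(-5))*(-3) = -30*(-3) = 90)
(-44778 - 15203)/(A(-172) - 43264) = (-44778 - 15203)/(90 - 43264) = -59981/(-43174) = -59981*(-1/43174) = 59981/43174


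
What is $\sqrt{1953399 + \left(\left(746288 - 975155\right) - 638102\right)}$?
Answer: $\sqrt{1086430} \approx 1042.3$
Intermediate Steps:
$\sqrt{1953399 + \left(\left(746288 - 975155\right) - 638102\right)} = \sqrt{1953399 - 866969} = \sqrt{1086430}$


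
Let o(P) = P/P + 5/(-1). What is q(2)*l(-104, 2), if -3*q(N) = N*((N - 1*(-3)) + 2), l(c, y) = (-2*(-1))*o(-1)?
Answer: 112/3 ≈ 37.333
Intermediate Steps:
o(P) = -4 (o(P) = 1 + 5*(-1) = 1 - 5 = -4)
l(c, y) = -8 (l(c, y) = -2*(-1)*(-4) = 2*(-4) = -8)
q(N) = -N*(5 + N)/3 (q(N) = -N*((N - 1*(-3)) + 2)/3 = -N*((N + 3) + 2)/3 = -N*((3 + N) + 2)/3 = -N*(5 + N)/3)
q(2)*l(-104, 2) = -⅓*2*(5 + 2)*(-8) = -⅓*2*7*(-8) = -14/3*(-8) = 112/3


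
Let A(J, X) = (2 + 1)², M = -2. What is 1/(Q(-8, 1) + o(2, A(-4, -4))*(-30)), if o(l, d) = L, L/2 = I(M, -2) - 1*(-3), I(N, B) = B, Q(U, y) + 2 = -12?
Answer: -1/74 ≈ -0.013514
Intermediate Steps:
Q(U, y) = -14 (Q(U, y) = -2 - 12 = -14)
A(J, X) = 9 (A(J, X) = 3² = 9)
L = 2 (L = 2*(-2 - 1*(-3)) = 2*(-2 + 3) = 2*1 = 2)
o(l, d) = 2
1/(Q(-8, 1) + o(2, A(-4, -4))*(-30)) = 1/(-14 + 2*(-30)) = 1/(-14 - 60) = 1/(-74) = -1/74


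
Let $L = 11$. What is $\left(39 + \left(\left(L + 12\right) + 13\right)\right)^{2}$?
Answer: $5625$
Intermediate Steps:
$\left(39 + \left(\left(L + 12\right) + 13\right)\right)^{2} = \left(39 + \left(\left(11 + 12\right) + 13\right)\right)^{2} = \left(39 + \left(23 + 13\right)\right)^{2} = \left(39 + 36\right)^{2} = 75^{2} = 5625$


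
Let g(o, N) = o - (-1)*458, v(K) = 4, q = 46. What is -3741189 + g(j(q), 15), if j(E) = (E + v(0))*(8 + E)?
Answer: -3738031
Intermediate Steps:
j(E) = (4 + E)*(8 + E) (j(E) = (E + 4)*(8 + E) = (4 + E)*(8 + E))
g(o, N) = 458 + o (g(o, N) = o - 1*(-458) = o + 458 = 458 + o)
-3741189 + g(j(q), 15) = -3741189 + (458 + (32 + 46² + 12*46)) = -3741189 + (458 + (32 + 2116 + 552)) = -3741189 + (458 + 2700) = -3741189 + 3158 = -3738031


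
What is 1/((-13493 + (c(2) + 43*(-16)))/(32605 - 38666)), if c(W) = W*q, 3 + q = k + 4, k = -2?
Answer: 6061/14183 ≈ 0.42734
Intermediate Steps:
q = -1 (q = -3 + (-2 + 4) = -3 + 2 = -1)
c(W) = -W (c(W) = W*(-1) = -W)
1/((-13493 + (c(2) + 43*(-16)))/(32605 - 38666)) = 1/((-13493 + (-1*2 + 43*(-16)))/(32605 - 38666)) = 1/((-13493 + (-2 - 688))/(-6061)) = 1/((-13493 - 690)*(-1/6061)) = 1/(-14183*(-1/6061)) = 1/(14183/6061) = 6061/14183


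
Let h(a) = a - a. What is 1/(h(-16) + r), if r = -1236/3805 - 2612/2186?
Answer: -4158865/6320278 ≈ -0.65802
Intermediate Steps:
h(a) = 0
r = -6320278/4158865 (r = -1236*1/3805 - 2612*1/2186 = -1236/3805 - 1306/1093 = -6320278/4158865 ≈ -1.5197)
1/(h(-16) + r) = 1/(0 - 6320278/4158865) = 1/(-6320278/4158865) = -4158865/6320278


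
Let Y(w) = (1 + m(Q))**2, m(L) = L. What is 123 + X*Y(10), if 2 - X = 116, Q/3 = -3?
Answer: -7173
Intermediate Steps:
Q = -9 (Q = 3*(-3) = -9)
X = -114 (X = 2 - 1*116 = 2 - 116 = -114)
Y(w) = 64 (Y(w) = (1 - 9)**2 = (-8)**2 = 64)
123 + X*Y(10) = 123 - 114*64 = 123 - 7296 = -7173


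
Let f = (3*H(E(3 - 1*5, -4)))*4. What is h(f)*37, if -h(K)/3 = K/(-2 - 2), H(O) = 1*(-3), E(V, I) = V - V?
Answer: -999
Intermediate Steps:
E(V, I) = 0
H(O) = -3
f = -36 (f = (3*(-3))*4 = -9*4 = -36)
h(K) = 3*K/4 (h(K) = -3*K/(-2 - 2) = -3*K/(-4) = -3*K*(-1)/4 = -(-3)*K/4 = 3*K/4)
h(f)*37 = ((3/4)*(-36))*37 = -27*37 = -999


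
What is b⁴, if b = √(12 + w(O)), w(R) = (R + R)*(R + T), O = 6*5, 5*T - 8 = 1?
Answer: 3686400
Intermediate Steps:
T = 9/5 (T = 8/5 + (⅕)*1 = 8/5 + ⅕ = 9/5 ≈ 1.8000)
O = 30
w(R) = 2*R*(9/5 + R) (w(R) = (R + R)*(R + 9/5) = (2*R)*(9/5 + R) = 2*R*(9/5 + R))
b = 8*√30 (b = √(12 + (⅖)*30*(9 + 5*30)) = √(12 + (⅖)*30*(9 + 150)) = √(12 + (⅖)*30*159) = √(12 + 1908) = √1920 = 8*√30 ≈ 43.818)
b⁴ = (8*√30)⁴ = 3686400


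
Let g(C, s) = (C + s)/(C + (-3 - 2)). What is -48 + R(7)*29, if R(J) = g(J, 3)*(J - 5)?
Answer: 242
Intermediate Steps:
g(C, s) = (C + s)/(-5 + C) (g(C, s) = (C + s)/(C - 5) = (C + s)/(-5 + C))
R(J) = 3 + J (R(J) = ((J + 3)/(-5 + J))*(J - 5) = ((3 + J)/(-5 + J))*(-5 + J) = 3 + J)
-48 + R(7)*29 = -48 + (3 + 7)*29 = -48 + 10*29 = -48 + 290 = 242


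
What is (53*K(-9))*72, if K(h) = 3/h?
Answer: -1272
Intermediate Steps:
(53*K(-9))*72 = (53*(3/(-9)))*72 = (53*(3*(-1/9)))*72 = (53*(-1/3))*72 = -53/3*72 = -1272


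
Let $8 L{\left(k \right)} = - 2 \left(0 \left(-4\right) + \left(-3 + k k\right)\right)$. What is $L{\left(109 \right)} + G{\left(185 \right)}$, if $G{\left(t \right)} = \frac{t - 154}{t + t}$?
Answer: $- \frac{549342}{185} \approx -2969.4$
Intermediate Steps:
$L{\left(k \right)} = \frac{3}{4} - \frac{k^{2}}{4}$ ($L{\left(k \right)} = \frac{\left(-2\right) \left(0 \left(-4\right) + \left(-3 + k k\right)\right)}{8} = \frac{\left(-2\right) \left(0 + \left(-3 + k^{2}\right)\right)}{8} = \frac{\left(-2\right) \left(-3 + k^{2}\right)}{8} = \frac{6 - 2 k^{2}}{8} = \frac{3}{4} - \frac{k^{2}}{4}$)
$G{\left(t \right)} = \frac{-154 + t}{2 t}$
$L{\left(109 \right)} + G{\left(185 \right)} = \left(\frac{3}{4} - \frac{109^{2}}{4}\right) + \frac{-154 + 185}{2 \cdot 185} = \left(\frac{3}{4} - \frac{11881}{4}\right) + \frac{1}{2} \cdot \frac{1}{185} \cdot 31 = \left(\frac{3}{4} - \frac{11881}{4}\right) + \frac{31}{370} = - \frac{5939}{2} + \frac{31}{370} = - \frac{549342}{185}$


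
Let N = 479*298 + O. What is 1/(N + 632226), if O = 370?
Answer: 1/775338 ≈ 1.2898e-6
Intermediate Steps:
N = 143112 (N = 479*298 + 370 = 142742 + 370 = 143112)
1/(N + 632226) = 1/(143112 + 632226) = 1/775338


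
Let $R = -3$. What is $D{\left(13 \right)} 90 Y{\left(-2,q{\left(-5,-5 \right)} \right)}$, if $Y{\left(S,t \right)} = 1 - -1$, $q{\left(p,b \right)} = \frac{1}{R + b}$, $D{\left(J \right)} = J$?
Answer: $2340$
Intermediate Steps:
$q{\left(p,b \right)} = \frac{1}{-3 + b}$
$Y{\left(S,t \right)} = 2$ ($Y{\left(S,t \right)} = 1 + 1 = 2$)
$D{\left(13 \right)} 90 Y{\left(-2,q{\left(-5,-5 \right)} \right)} = 13 \cdot 90 \cdot 2 = 1170 \cdot 2 = 2340$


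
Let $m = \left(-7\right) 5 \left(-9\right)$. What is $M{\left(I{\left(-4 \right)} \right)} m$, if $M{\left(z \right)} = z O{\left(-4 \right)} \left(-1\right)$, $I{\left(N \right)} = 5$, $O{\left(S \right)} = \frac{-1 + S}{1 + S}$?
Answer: $-2625$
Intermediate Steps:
$O{\left(S \right)} = \frac{-1 + S}{1 + S}$
$m = 315$ ($m = \left(-35\right) \left(-9\right) = 315$)
$M{\left(z \right)} = - \frac{5 z}{3}$ ($M{\left(z \right)} = z \frac{-1 - 4}{1 - 4} \left(-1\right) = z \frac{1}{-3} \left(-5\right) \left(-1\right) = z \left(\left(- \frac{1}{3}\right) \left(-5\right)\right) \left(-1\right) = z \frac{5}{3} \left(-1\right) = \frac{5 z}{3} \left(-1\right) = - \frac{5 z}{3}$)
$M{\left(I{\left(-4 \right)} \right)} m = \left(- \frac{5}{3}\right) 5 \cdot 315 = \left(- \frac{25}{3}\right) 315 = -2625$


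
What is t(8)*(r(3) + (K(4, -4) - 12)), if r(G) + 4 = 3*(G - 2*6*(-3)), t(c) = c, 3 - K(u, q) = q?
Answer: 864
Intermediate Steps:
K(u, q) = 3 - q
r(G) = 104 + 3*G (r(G) = -4 + 3*(G - 2*6*(-3)) = -4 + 3*(G - 12*(-3)) = -4 + 3*(G + 36) = -4 + 3*(36 + G) = -4 + (108 + 3*G) = 104 + 3*G)
t(8)*(r(3) + (K(4, -4) - 12)) = 8*((104 + 3*3) + ((3 - 1*(-4)) - 12)) = 8*((104 + 9) + ((3 + 4) - 12)) = 8*(113 + (7 - 12)) = 8*(113 - 5) = 8*108 = 864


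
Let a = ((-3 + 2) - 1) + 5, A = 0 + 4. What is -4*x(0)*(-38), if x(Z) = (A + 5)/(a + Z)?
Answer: 456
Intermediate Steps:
A = 4
a = 3 (a = (-1 - 1) + 5 = -2 + 5 = 3)
x(Z) = 9/(3 + Z) (x(Z) = (4 + 5)/(3 + Z) = 9/(3 + Z))
-4*x(0)*(-38) = -36/(3 + 0)*(-38) = -36/3*(-38) = -4*3*(-38) = -12*(-38) = 456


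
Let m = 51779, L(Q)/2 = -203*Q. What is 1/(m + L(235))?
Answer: -1/43631 ≈ -2.2919e-5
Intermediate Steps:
L(Q) = -406*Q (L(Q) = 2*(-203*Q) = -406*Q)
1/(m + L(235)) = 1/(51779 - 406*235) = 1/(51779 - 95410) = 1/(-43631) = -1/43631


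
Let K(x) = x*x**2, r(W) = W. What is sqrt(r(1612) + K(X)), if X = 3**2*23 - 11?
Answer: 2*sqrt(1882787) ≈ 2744.3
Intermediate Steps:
X = 196 (X = 9*23 - 11 = 207 - 11 = 196)
K(x) = x**3
sqrt(r(1612) + K(X)) = sqrt(1612 + 196**3) = sqrt(1612 + 7529536) = sqrt(7531148) = 2*sqrt(1882787)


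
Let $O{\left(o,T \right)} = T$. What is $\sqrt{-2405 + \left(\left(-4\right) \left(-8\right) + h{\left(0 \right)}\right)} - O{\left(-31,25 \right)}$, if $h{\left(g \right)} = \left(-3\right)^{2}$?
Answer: $-25 + 2 i \sqrt{591} \approx -25.0 + 48.621 i$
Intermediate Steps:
$h{\left(g \right)} = 9$
$\sqrt{-2405 + \left(\left(-4\right) \left(-8\right) + h{\left(0 \right)}\right)} - O{\left(-31,25 \right)} = \sqrt{-2405 + \left(\left(-4\right) \left(-8\right) + 9\right)} - 25 = \sqrt{-2405 + \left(32 + 9\right)} - 25 = \sqrt{-2405 + 41} - 25 = \sqrt{-2364} - 25 = 2 i \sqrt{591} - 25 = -25 + 2 i \sqrt{591}$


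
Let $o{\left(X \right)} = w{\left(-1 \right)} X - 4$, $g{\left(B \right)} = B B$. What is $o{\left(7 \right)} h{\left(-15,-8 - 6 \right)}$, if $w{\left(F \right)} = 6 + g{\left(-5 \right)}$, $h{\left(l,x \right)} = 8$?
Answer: $1704$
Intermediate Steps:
$g{\left(B \right)} = B^{2}$
$w{\left(F \right)} = 31$ ($w{\left(F \right)} = 6 + \left(-5\right)^{2} = 6 + 25 = 31$)
$o{\left(X \right)} = -4 + 31 X$ ($o{\left(X \right)} = 31 X - 4 = -4 + 31 X$)
$o{\left(7 \right)} h{\left(-15,-8 - 6 \right)} = \left(-4 + 31 \cdot 7\right) 8 = \left(-4 + 217\right) 8 = 213 \cdot 8 = 1704$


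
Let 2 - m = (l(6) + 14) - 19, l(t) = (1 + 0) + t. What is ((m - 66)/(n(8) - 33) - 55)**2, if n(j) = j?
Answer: 1713481/625 ≈ 2741.6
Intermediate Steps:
l(t) = 1 + t
m = 0 (m = 2 - (((1 + 6) + 14) - 19) = 2 - ((7 + 14) - 19) = 2 - (21 - 19) = 2 - 1*2 = 2 - 2 = 0)
((m - 66)/(n(8) - 33) - 55)**2 = ((0 - 66)/(8 - 33) - 55)**2 = (-66/(-25) - 55)**2 = (-66*(-1/25) - 55)**2 = (66/25 - 55)**2 = (-1309/25)**2 = 1713481/625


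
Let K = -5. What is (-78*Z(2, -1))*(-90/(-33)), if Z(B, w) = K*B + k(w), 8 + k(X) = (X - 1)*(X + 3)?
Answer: 4680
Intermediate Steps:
k(X) = -8 + (-1 + X)*(3 + X) (k(X) = -8 + (X - 1)*(X + 3) = -8 + (-1 + X)*(3 + X))
Z(B, w) = -11 + w² - 5*B + 2*w (Z(B, w) = -5*B + (-11 + w² + 2*w) = -11 + w² - 5*B + 2*w)
(-78*Z(2, -1))*(-90/(-33)) = (-78*(-11 + (-1)² - 5*2 + 2*(-1)))*(-90/(-33)) = (-78*(-11 + 1 - 10 - 2))*(-90*(-1/33)) = -78*(-22)*(30/11) = 1716*(30/11) = 4680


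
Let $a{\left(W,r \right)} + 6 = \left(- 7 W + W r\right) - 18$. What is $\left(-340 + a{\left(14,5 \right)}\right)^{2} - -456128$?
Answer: $609792$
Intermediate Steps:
$a{\left(W,r \right)} = -24 - 7 W + W r$ ($a{\left(W,r \right)} = -6 - \left(18 + 7 W - W r\right) = -24 - 7 W + W r$)
$\left(-340 + a{\left(14,5 \right)}\right)^{2} - -456128 = \left(-340 - 52\right)^{2} - -456128 = \left(-340 - 52\right)^{2} + 456128 = \left(-392\right)^{2} + 456128 = 153664 + 456128 = 609792$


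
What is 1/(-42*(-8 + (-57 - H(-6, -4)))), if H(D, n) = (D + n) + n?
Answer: 1/2142 ≈ 0.00046685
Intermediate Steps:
H(D, n) = D + 2*n
1/(-42*(-8 + (-57 - H(-6, -4)))) = 1/(-42*(-8 + (-57 - (-6 + 2*(-4))))) = 1/(-42*(-8 + (-57 - (-6 - 8)))) = 1/(-42*(-8 + (-57 - 1*(-14)))) = 1/(-42*(-8 + (-57 + 14))) = 1/(-42*(-8 - 43)) = 1/(-42*(-51)) = 1/2142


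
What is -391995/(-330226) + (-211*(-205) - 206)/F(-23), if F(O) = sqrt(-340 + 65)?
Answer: 391995/330226 - 43049*I*sqrt(11)/55 ≈ 1.187 - 2596.0*I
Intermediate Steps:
F(O) = 5*I*sqrt(11) (F(O) = sqrt(-275) = 5*I*sqrt(11))
-391995/(-330226) + (-211*(-205) - 206)/F(-23) = -391995/(-330226) + (-211*(-205) - 206)/((5*I*sqrt(11))) = -391995*(-1/330226) + (43255 - 206)*(-I*sqrt(11)/55) = 391995/330226 + 43049*(-I*sqrt(11)/55) = 391995/330226 - 43049*I*sqrt(11)/55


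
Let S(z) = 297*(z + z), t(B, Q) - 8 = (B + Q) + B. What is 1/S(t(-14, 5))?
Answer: -1/8910 ≈ -0.00011223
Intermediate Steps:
t(B, Q) = 8 + Q + 2*B (t(B, Q) = 8 + ((B + Q) + B) = 8 + (Q + 2*B) = 8 + Q + 2*B)
S(z) = 594*z (S(z) = 297*(2*z) = 594*z)
1/S(t(-14, 5)) = 1/(594*(8 + 5 + 2*(-14))) = 1/(594*(8 + 5 - 28)) = 1/(594*(-15)) = 1/(-8910) = -1/8910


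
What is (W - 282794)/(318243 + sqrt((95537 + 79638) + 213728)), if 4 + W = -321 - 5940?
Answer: -91991003337/101278218146 + 289059*sqrt(388903)/101278218146 ≈ -0.90652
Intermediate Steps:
W = -6265 (W = -4 + (-321 - 5940) = -4 - 6261 = -6265)
(W - 282794)/(318243 + sqrt((95537 + 79638) + 213728)) = (-6265 - 282794)/(318243 + sqrt((95537 + 79638) + 213728)) = -289059/(318243 + sqrt(175175 + 213728)) = -289059/(318243 + sqrt(388903))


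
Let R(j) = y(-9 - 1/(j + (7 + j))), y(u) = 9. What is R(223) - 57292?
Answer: -57283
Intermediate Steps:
R(j) = 9
R(223) - 57292 = 9 - 57292 = -57283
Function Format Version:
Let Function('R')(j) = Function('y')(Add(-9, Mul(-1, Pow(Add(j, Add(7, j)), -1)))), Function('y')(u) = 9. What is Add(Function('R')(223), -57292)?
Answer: -57283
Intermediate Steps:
Function('R')(j) = 9
Add(Function('R')(223), -57292) = Add(9, -57292) = -57283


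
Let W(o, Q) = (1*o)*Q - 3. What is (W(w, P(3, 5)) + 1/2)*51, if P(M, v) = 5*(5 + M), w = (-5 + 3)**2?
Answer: 16065/2 ≈ 8032.5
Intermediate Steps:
w = 4 (w = (-2)**2 = 4)
P(M, v) = 25 + 5*M
W(o, Q) = -3 + Q*o (W(o, Q) = o*Q - 3 = Q*o - 3 = -3 + Q*o)
(W(w, P(3, 5)) + 1/2)*51 = ((-3 + (25 + 5*3)*4) + 1/2)*51 = ((-3 + (25 + 15)*4) + 1/2)*51 = ((-3 + 40*4) + 1/2)*51 = ((-3 + 160) + 1/2)*51 = (157 + 1/2)*51 = (315/2)*51 = 16065/2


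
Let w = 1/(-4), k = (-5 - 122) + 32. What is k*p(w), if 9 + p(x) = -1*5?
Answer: 1330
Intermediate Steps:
k = -95 (k = -127 + 32 = -95)
w = -¼ (w = 1*(-¼) = -¼ ≈ -0.25000)
p(x) = -14 (p(x) = -9 - 1*5 = -9 - 5 = -14)
k*p(w) = -95*(-14) = 1330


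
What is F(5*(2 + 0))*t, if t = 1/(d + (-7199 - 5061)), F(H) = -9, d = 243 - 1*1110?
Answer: 9/13127 ≈ 0.00068561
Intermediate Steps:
d = -867 (d = 243 - 1110 = -867)
t = -1/13127 (t = 1/(-867 + (-7199 - 5061)) = 1/(-867 - 12260) = 1/(-13127) = -1/13127 ≈ -7.6179e-5)
F(5*(2 + 0))*t = -9*(-1/13127) = 9/13127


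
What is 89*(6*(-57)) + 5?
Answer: -30433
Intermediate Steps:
89*(6*(-57)) + 5 = 89*(-342) + 5 = -30438 + 5 = -30433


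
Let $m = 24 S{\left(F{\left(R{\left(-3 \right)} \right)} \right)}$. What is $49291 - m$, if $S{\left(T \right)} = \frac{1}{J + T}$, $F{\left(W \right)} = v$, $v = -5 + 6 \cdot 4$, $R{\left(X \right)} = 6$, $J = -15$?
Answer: $49285$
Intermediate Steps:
$v = 19$ ($v = -5 + 24 = 19$)
$F{\left(W \right)} = 19$
$S{\left(T \right)} = \frac{1}{-15 + T}$
$m = 6$ ($m = \frac{24}{-15 + 19} = \frac{24}{4} = 24 \cdot \frac{1}{4} = 6$)
$49291 - m = 49291 - 6 = 49285$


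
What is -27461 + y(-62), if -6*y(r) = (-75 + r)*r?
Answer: -86630/3 ≈ -28877.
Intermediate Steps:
y(r) = -r*(-75 + r)/6 (y(r) = -(-75 + r)*r/6 = -r*(-75 + r)/6)
-27461 + y(-62) = -27461 + (1/6)*(-62)*(75 - 1*(-62)) = -27461 + (1/6)*(-62)*(75 + 62) = -27461 + (1/6)*(-62)*137 = -27461 - 4247/3 = -86630/3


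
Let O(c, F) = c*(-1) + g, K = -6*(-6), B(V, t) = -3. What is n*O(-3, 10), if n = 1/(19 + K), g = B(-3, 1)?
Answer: 0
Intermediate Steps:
g = -3
K = 36
O(c, F) = -3 - c (O(c, F) = c*(-1) - 3 = -c - 3 = -3 - c)
n = 1/55 (n = 1/(19 + 36) = 1/55 ≈ 0.018182)
n*O(-3, 10) = (-3 - 1*(-3))/55 = (-3 + 3)/55 = (1/55)*0 = 0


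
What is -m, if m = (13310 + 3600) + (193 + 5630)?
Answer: -22733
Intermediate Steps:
m = 22733 (m = 16910 + 5823 = 22733)
-m = -1*22733 = -22733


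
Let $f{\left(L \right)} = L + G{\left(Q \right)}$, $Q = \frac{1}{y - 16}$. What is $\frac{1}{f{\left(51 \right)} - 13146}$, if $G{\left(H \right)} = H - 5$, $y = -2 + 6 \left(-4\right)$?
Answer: $- \frac{42}{550201} \approx -7.6336 \cdot 10^{-5}$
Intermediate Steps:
$y = -26$ ($y = -2 - 24 = -26$)
$Q = - \frac{1}{42}$ ($Q = \frac{1}{-26 - 16} = \frac{1}{-42} = - \frac{1}{42} \approx -0.02381$)
$G{\left(H \right)} = -5 + H$ ($G{\left(H \right)} = H - 5 = -5 + H$)
$f{\left(L \right)} = - \frac{211}{42} + L$ ($f{\left(L \right)} = L - \frac{211}{42} = - \frac{211}{42} + L$)
$\frac{1}{f{\left(51 \right)} - 13146} = \frac{1}{\left(- \frac{211}{42} + 51\right) - 13146} = \frac{1}{\frac{1931}{42} + \left(-33455 + 20309\right)} = \frac{1}{\frac{1931}{42} - 13146} = \frac{1}{- \frac{550201}{42}} = - \frac{42}{550201}$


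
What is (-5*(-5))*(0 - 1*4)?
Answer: -100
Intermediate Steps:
(-5*(-5))*(0 - 1*4) = 25*(0 - 4) = 25*(-4) = -100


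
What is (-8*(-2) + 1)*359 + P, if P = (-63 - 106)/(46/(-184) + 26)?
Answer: 627933/103 ≈ 6096.4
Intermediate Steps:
P = -676/103 (P = -169/(46*(-1/184) + 26) = -169/(-¼ + 26) = -169/103/4 = -169*4/103 = -676/103 ≈ -6.5631)
(-8*(-2) + 1)*359 + P = (-8*(-2) + 1)*359 - 676/103 = (16 + 1)*359 - 676/103 = 17*359 - 676/103 = 6103 - 676/103 = 627933/103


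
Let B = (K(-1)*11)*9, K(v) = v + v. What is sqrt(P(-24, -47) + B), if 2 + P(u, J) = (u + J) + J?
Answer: I*sqrt(318) ≈ 17.833*I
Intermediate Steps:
K(v) = 2*v
P(u, J) = -2 + u + 2*J (P(u, J) = -2 + ((u + J) + J) = -2 + ((J + u) + J) = -2 + (u + 2*J) = -2 + u + 2*J)
B = -198 (B = ((2*(-1))*11)*9 = -2*11*9 = -22*9 = -198)
sqrt(P(-24, -47) + B) = sqrt((-2 - 24 + 2*(-47)) - 198) = sqrt((-2 - 24 - 94) - 198) = sqrt(-120 - 198) = sqrt(-318) = I*sqrt(318)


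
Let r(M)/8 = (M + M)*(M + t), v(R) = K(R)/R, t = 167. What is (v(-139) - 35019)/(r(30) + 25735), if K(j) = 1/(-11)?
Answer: -1529830/5255173 ≈ -0.29111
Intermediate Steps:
K(j) = -1/11
v(R) = -1/(11*R)
r(M) = 16*M*(167 + M) (r(M) = 8*((M + M)*(M + 167)) = 8*((2*M)*(167 + M)) = 8*(2*M*(167 + M)) = 16*M*(167 + M))
(v(-139) - 35019)/(r(30) + 25735) = (-1/11/(-139) - 35019)/(16*30*(167 + 30) + 25735) = (-1/11*(-1/139) - 35019)/(16*30*197 + 25735) = (1/1529 - 35019)/(94560 + 25735) = -53544050/1529/120295 = -53544050/1529*1/120295 = -1529830/5255173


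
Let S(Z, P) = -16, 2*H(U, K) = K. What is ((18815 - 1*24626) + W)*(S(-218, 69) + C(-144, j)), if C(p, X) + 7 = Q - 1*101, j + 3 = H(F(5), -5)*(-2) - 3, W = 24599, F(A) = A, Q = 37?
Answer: -1634556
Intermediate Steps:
H(U, K) = K/2
j = -1 (j = -3 + (((½)*(-5))*(-2) - 3) = -3 + (-5/2*(-2) - 3) = -3 + (5 - 3) = -3 + 2 = -1)
C(p, X) = -71 (C(p, X) = -7 + (37 - 1*101) = -7 + (37 - 101) = -7 - 64 = -71)
((18815 - 1*24626) + W)*(S(-218, 69) + C(-144, j)) = ((18815 - 1*24626) + 24599)*(-16 - 71) = ((18815 - 24626) + 24599)*(-87) = (-5811 + 24599)*(-87) = 18788*(-87) = -1634556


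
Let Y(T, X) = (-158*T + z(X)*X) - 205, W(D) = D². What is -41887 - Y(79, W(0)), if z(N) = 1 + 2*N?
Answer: -29200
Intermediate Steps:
Y(T, X) = -205 - 158*T + X*(1 + 2*X) (Y(T, X) = (-158*T + (1 + 2*X)*X) - 205 = (-158*T + X*(1 + 2*X)) - 205 = -205 - 158*T + X*(1 + 2*X))
-41887 - Y(79, W(0)) = -41887 - (-205 - 158*79 + 0²*(1 + 2*0²)) = -41887 - (-205 - 12482 + 0*(1 + 2*0)) = -41887 - (-205 - 12482 + 0*(1 + 0)) = -41887 - (-205 - 12482 + 0*1) = -41887 - (-205 - 12482 + 0) = -41887 - 1*(-12687) = -41887 + 12687 = -29200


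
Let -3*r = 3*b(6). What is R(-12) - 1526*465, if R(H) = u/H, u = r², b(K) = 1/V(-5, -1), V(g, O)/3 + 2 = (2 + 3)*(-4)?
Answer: -37091688481/52272 ≈ -7.0959e+5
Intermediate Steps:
V(g, O) = -66 (V(g, O) = -6 + 3*((2 + 3)*(-4)) = -6 + 3*(5*(-4)) = -6 + 3*(-20) = -6 - 60 = -66)
b(K) = -1/66 (b(K) = 1/(-66) = -1/66)
r = 1/66 (r = -(-1)/66 = -⅓*(-1/22) = 1/66 ≈ 0.015152)
u = 1/4356 (u = (1/66)² = 1/4356 ≈ 0.00022957)
R(H) = 1/(4356*H)
R(-12) - 1526*465 = (1/4356)/(-12) - 1526*465 = (1/4356)*(-1/12) - 709590 = -1/52272 - 709590 = -37091688481/52272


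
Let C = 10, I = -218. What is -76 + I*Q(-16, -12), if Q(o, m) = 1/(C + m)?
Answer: 33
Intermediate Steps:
Q(o, m) = 1/(10 + m)
-76 + I*Q(-16, -12) = -76 - 218/(10 - 12) = -76 - 218/(-2) = -76 - 218*(-1/2) = -76 + 109 = 33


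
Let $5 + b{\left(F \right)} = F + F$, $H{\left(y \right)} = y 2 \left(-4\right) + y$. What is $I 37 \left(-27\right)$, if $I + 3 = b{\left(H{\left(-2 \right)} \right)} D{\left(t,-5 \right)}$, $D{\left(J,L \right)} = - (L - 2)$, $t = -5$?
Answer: $-157842$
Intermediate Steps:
$H{\left(y \right)} = - 7 y$ ($H{\left(y \right)} = y \left(-8\right) + y = - 8 y + y = - 7 y$)
$b{\left(F \right)} = -5 + 2 F$ ($b{\left(F \right)} = -5 + \left(F + F\right) = -5 + 2 F$)
$D{\left(J,L \right)} = 2 - L$ ($D{\left(J,L \right)} = - (-2 + L) = 2 - L$)
$I = 158$ ($I = -3 + \left(-5 + 2 \left(\left(-7\right) \left(-2\right)\right)\right) \left(2 - -5\right) = -3 + \left(-5 + 2 \cdot 14\right) \left(2 + 5\right) = -3 + \left(-5 + 28\right) 7 = -3 + 23 \cdot 7 = -3 + 161 = 158$)
$I 37 \left(-27\right) = 158 \cdot 37 \left(-27\right) = 5846 \left(-27\right) = -157842$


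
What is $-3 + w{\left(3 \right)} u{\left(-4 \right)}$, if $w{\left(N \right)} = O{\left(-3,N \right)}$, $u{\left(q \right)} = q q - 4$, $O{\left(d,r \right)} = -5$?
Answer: $-63$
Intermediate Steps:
$u{\left(q \right)} = -4 + q^{2}$ ($u{\left(q \right)} = q^{2} - 4 = -4 + q^{2}$)
$w{\left(N \right)} = -5$
$-3 + w{\left(3 \right)} u{\left(-4 \right)} = -3 - 5 \left(-4 + \left(-4\right)^{2}\right) = -3 - 5 \left(-4 + 16\right) = -3 - 60 = -63$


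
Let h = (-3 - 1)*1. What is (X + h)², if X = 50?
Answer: 2116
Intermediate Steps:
h = -4 (h = -4*1 = -4)
(X + h)² = (50 - 4)² = 46² = 2116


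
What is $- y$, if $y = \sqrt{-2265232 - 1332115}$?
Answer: $- i \sqrt{3597347} \approx - 1896.7 i$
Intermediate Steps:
$y = i \sqrt{3597347}$ ($y = \sqrt{-3597347} = i \sqrt{3597347} \approx 1896.7 i$)
$- y = - i \sqrt{3597347}$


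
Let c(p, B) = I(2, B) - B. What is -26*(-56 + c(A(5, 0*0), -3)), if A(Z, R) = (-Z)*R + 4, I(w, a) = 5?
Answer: 1248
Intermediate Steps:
A(Z, R) = 4 - R*Z (A(Z, R) = -R*Z + 4 = 4 - R*Z)
c(p, B) = 5 - B
-26*(-56 + c(A(5, 0*0), -3)) = -26*(-56 + (5 - 1*(-3))) = -26*(-56 + (5 + 3)) = -26*(-56 + 8) = -26*(-48) = 1248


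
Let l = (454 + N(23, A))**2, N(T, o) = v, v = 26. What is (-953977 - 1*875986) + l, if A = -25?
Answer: -1599563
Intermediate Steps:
N(T, o) = 26
l = 230400 (l = (454 + 26)**2 = 480**2 = 230400)
(-953977 - 1*875986) + l = (-953977 - 1*875986) + 230400 = (-953977 - 875986) + 230400 = -1829963 + 230400 = -1599563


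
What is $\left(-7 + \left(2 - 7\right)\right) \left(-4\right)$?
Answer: $48$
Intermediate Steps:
$\left(-7 + \left(2 - 7\right)\right) \left(-4\right) = \left(-7 - 5\right) \left(-4\right) = \left(-12\right) \left(-4\right) = 48$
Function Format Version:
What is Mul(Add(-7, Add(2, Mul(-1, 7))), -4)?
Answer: 48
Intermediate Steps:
Mul(Add(-7, Add(2, Mul(-1, 7))), -4) = Mul(Add(-7, Add(2, -7)), -4) = Mul(Add(-7, -5), -4) = Mul(-12, -4) = 48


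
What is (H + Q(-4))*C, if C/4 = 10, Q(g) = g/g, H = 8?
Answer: 360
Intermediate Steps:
Q(g) = 1
C = 40 (C = 4*10 = 40)
(H + Q(-4))*C = (8 + 1)*40 = 9*40 = 360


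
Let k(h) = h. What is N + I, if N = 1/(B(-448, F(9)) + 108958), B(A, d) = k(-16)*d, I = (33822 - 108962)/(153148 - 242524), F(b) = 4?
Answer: 340932689/405521256 ≈ 0.84073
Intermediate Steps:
I = 18785/22344 (I = -75140/(-89376) = -75140*(-1/89376) = 18785/22344 ≈ 0.84072)
B(A, d) = -16*d
N = 1/108894 (N = 1/(-16*4 + 108958) = 1/(-64 + 108958) = 1/108894 ≈ 9.1832e-6)
N + I = 1/108894 + 18785/22344 = 340932689/405521256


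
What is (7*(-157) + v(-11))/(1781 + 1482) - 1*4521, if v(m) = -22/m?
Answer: -14753120/3263 ≈ -4521.3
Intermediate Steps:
(7*(-157) + v(-11))/(1781 + 1482) - 1*4521 = (7*(-157) - 22/(-11))/(1781 + 1482) - 1*4521 = (-1099 - 22*(-1/11))/3263 - 4521 = (-1099 + 2)*(1/3263) - 4521 = -1097*1/3263 - 4521 = -1097/3263 - 4521 = -14753120/3263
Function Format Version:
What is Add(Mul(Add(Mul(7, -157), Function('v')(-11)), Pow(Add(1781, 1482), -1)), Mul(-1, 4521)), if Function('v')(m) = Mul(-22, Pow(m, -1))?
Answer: Rational(-14753120, 3263) ≈ -4521.3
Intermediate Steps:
Add(Mul(Add(Mul(7, -157), Function('v')(-11)), Pow(Add(1781, 1482), -1)), Mul(-1, 4521)) = Add(Mul(Add(Mul(7, -157), Mul(-22, Pow(-11, -1))), Pow(Add(1781, 1482), -1)), Mul(-1, 4521)) = Add(Mul(Add(-1099, Mul(-22, Rational(-1, 11))), Pow(3263, -1)), -4521) = Add(Mul(Add(-1099, 2), Rational(1, 3263)), -4521) = Add(Mul(-1097, Rational(1, 3263)), -4521) = Add(Rational(-1097, 3263), -4521) = Rational(-14753120, 3263)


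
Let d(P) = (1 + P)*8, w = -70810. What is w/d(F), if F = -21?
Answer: 7081/16 ≈ 442.56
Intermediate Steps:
d(P) = 8 + 8*P
w/d(F) = -70810/(8 + 8*(-21)) = -70810/(8 - 168) = -70810/(-160) = -70810*(-1/160) = 7081/16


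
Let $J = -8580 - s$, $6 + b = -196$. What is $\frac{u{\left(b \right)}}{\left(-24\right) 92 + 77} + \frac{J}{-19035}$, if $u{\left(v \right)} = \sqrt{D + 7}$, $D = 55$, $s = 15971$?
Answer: $\frac{24551}{19035} - \frac{\sqrt{62}}{2131} \approx 1.2861$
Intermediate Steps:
$b = -202$ ($b = -6 - 196 = -202$)
$u{\left(v \right)} = \sqrt{62}$ ($u{\left(v \right)} = \sqrt{55 + 7} = \sqrt{62}$)
$J = -24551$ ($J = -8580 - 15971 = -24551$)
$\frac{u{\left(b \right)}}{\left(-24\right) 92 + 77} + \frac{J}{-19035} = \frac{\sqrt{62}}{\left(-24\right) 92 + 77} - \frac{24551}{-19035} = \frac{\sqrt{62}}{-2208 + 77} - - \frac{24551}{19035} = \frac{\sqrt{62}}{-2131} + \frac{24551}{19035} = \sqrt{62} \left(- \frac{1}{2131}\right) + \frac{24551}{19035} = - \frac{\sqrt{62}}{2131} + \frac{24551}{19035} = \frac{24551}{19035} - \frac{\sqrt{62}}{2131}$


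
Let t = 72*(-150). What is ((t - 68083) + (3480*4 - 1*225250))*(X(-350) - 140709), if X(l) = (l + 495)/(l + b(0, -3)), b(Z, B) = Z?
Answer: 408357012481/10 ≈ 4.0836e+10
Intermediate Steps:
t = -10800
X(l) = (495 + l)/l (X(l) = (l + 495)/(l + 0) = (495 + l)/l)
((t - 68083) + (3480*4 - 1*225250))*(X(-350) - 140709) = ((-10800 - 68083) + (3480*4 - 1*225250))*((495 - 350)/(-350) - 140709) = (-78883 + (13920 - 225250))*(-1/350*145 - 140709) = (-78883 - 211330)*(-29/70 - 140709) = -290213*(-9849659/70) = 408357012481/10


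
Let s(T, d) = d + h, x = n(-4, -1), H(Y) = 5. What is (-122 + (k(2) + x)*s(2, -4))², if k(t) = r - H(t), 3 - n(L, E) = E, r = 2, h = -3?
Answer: 16641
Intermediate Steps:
n(L, E) = 3 - E
x = 4 (x = 3 - 1*(-1) = 3 + 1 = 4)
s(T, d) = -3 + d (s(T, d) = d - 3 = -3 + d)
k(t) = -3 (k(t) = 2 - 1*5 = 2 - 5 = -3)
(-122 + (k(2) + x)*s(2, -4))² = (-122 + (-3 + 4)*(-3 - 4))² = (-122 + 1*(-7))² = (-122 - 7)² = (-129)² = 16641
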